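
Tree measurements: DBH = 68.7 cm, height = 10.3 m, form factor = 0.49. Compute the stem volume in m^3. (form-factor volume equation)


Formula: V = pi * (DBH/200)^2 * H * ff
Radius = DBH/200 = 68.7/200 = 0.3435 m
Radius^2 = 0.3435^2 = 0.11799225 m^2
V = pi * 0.11799225 * 10.3 * 0.49
V = 1.871 m^3

1.871


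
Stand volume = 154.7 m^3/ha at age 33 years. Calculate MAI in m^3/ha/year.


Formula: MAI = Total Volume / Stand Age
MAI = 154.7 m^3/ha / 33 years
MAI = 4.69 m^3/ha/year

4.69


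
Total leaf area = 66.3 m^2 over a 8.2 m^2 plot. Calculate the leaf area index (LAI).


Formula: LAI = total leaf area / ground area  (dimensionless)
LAI = 66.3 m^2 / 8.2 m^2
LAI = 8.09

8.09


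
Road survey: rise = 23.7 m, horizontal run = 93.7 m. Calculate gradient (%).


Formula: Gradient = rise / run * 100
Gradient = 23.7 / 93.7 * 100 = 25.3%

25.3


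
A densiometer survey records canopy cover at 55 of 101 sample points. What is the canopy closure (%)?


Formula: Canopy closure = covered points / total points * 100
Closure = 55 / 101 * 100
Closure = 0.5446 * 100 = 54.5%

54.5


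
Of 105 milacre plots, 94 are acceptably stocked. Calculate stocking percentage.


Formula: Stocking % = stocked plots / total plots * 100
Stocking = 94 / 105 * 100
Stocking = 0.8952 * 100 = 89.5%

89.5


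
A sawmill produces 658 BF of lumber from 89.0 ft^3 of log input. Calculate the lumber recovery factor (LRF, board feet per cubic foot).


Formula: LRF = Lumber Output (BF) / Log Input (ft^3)
LRF = 658 BF / 89.0 ft^3
LRF = 7.39 BF/ft^3

7.39


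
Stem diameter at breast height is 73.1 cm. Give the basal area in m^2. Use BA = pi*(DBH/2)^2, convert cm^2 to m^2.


Formula: BA = pi * (DBH/2)^2 / 10000  (cm^2 to m^2)
Radius = DBH/2 = 73.1/2 = 36.55 cm
BA = pi * 36.55^2 / 10000
   = 4196.8615 cm^2 / 10000
   = 0.4197 m^2

0.4197


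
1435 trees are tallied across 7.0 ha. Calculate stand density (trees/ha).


Formula: Stand Density = N_trees / Area_ha
Density = 1435 trees / 7.0 ha
Density = 205 trees/ha

205


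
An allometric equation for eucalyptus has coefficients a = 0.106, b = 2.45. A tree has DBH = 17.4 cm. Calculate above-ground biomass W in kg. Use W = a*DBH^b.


Formula: W = a * DBH^b  (allometric power law)
DBH^b = 17.4^2.45 = 1094.8274
W = 0.106 * 1094.8274 = 116.1 kg

116.1


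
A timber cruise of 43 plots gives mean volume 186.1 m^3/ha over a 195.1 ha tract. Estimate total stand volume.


Formula: Total Volume = Mean Volume per ha * Total Area
Total Volume = 186.1 m^3/ha * 195.1 ha
Total Volume = 36308 m^3

36308


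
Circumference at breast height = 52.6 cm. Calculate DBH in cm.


Formula: DBH = C / pi
DBH = 52.6 / pi
pi = 3.14159...
DBH = 16.7 cm

16.7


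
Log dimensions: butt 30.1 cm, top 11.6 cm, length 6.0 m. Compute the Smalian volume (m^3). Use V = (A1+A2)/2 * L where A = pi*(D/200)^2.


Smalian: V = (A1 + A2)/2 * L,  A = pi*(D/200)^2
A1 = pi*(30.1/200)^2 = 0.071158 m^2
A2 = pi*(11.6/200)^2 = 0.010568 m^2
V = (0.071158+0.010568)/2*6.0 = 0.2452 m^3

0.2452


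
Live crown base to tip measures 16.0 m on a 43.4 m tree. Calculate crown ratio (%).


Formula: Crown Ratio = (Crown Length / Total Height) * 100
CR = (16.0 m / 43.4 m) * 100
CR = 0.3687 * 100 = 36.9%

36.9


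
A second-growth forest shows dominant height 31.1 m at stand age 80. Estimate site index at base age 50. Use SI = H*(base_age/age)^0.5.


Formula: SI = H_dom * (base_age / age)^0.5
Age ratio = 50 / 80 = 0.625
sqrt(age_ratio) = 0.79057
SI = 31.1 * 0.79057 = 24.6 m

24.6


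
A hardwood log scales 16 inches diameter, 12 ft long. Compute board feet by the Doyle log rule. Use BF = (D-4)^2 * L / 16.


Doyle: BF = (D - 4)^2 * L / 16
Adjusted diameter = 16 - 4 = 12 in
(D-4)^2 = 12^2 = 144
BF = 144 * 12 / 16 = 108 BF

108


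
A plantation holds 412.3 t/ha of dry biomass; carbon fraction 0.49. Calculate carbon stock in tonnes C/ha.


Formula: Carbon Stock = Biomass * Carbon Fraction
C = 412.3 t/ha * 0.49
C = 202.0 t C/ha

202.0


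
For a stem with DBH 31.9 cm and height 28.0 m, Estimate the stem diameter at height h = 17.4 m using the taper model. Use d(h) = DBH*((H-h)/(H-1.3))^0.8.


Taper: d(h) = DBH * ((H - h) / (H - 1.3))^0.8
Numerator = H - h = 28.0 - 17.4 = 10.6 m
Denominator = H - 1.3 = 28.0 - 1.3 = 26.7 m
Ratio = 10.6 / 26.7 = 0.397
d = 31.9 * 0.397^0.8 = 15.2 cm

15.2


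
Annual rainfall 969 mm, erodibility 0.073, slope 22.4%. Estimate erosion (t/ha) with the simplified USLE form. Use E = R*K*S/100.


Formula: E = R * K * S / 100  (simplified USLE)
R * K = 969 * 0.073 = 70.737
E = 70.737 * 22.4 / 100 = 15.85 t/ha

15.85


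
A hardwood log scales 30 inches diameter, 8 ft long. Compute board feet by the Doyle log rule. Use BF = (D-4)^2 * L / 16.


Doyle: BF = (D - 4)^2 * L / 16
Adjusted diameter = 30 - 4 = 26 in
(D-4)^2 = 26^2 = 676
BF = 676 * 8 / 16 = 338 BF

338


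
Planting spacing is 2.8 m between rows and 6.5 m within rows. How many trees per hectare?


Formula: TPH = 10000 m^2/ha / (spacing_x * spacing_y)
Area per tree = 2.8 m * 6.5 m = 18.2 m^2
TPH = 10000 / 18.2 = 549 trees/ha

549


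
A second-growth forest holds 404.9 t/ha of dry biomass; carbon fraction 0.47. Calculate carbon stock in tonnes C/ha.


Formula: Carbon Stock = Biomass * Carbon Fraction
C = 404.9 t/ha * 0.47
C = 190.3 t C/ha

190.3


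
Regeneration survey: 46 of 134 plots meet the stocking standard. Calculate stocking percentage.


Formula: Stocking % = stocked plots / total plots * 100
Stocking = 46 / 134 * 100
Stocking = 0.3433 * 100 = 34.3%

34.3


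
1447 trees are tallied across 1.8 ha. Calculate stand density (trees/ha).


Formula: Stand Density = N_trees / Area_ha
Density = 1447 trees / 1.8 ha
Density = 804 trees/ha

804


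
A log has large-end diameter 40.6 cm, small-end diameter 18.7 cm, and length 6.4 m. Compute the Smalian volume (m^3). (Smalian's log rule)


Smalian: V = (A1 + A2)/2 * L,  A = pi*(D/200)^2
A1 = pi*(40.6/200)^2 = 0.129462 m^2
A2 = pi*(18.7/200)^2 = 0.027465 m^2
V = (0.129462+0.027465)/2*6.4 = 0.5022 m^3

0.5022


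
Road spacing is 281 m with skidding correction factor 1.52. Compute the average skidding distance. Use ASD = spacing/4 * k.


Formula: ASD = (spacing / 4) * correction
Uncorrected distance = spacing / 4 = 281 / 4 = 70.25 m
ASD = 70.25 * 1.52 = 107 m

107


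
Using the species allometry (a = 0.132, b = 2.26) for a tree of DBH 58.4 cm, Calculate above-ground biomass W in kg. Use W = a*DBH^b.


Formula: W = a * DBH^b  (allometric power law)
DBH^b = 58.4^2.26 = 9819.5828
W = 0.132 * 9819.5828 = 1296.2 kg

1296.2


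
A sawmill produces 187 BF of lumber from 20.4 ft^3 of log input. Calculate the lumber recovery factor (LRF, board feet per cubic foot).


Formula: LRF = Lumber Output (BF) / Log Input (ft^3)
LRF = 187 BF / 20.4 ft^3
LRF = 9.17 BF/ft^3

9.17


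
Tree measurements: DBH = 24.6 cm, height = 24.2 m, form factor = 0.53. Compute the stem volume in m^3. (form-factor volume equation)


Formula: V = pi * (DBH/200)^2 * H * ff
Radius = DBH/200 = 24.6/200 = 0.123 m
Radius^2 = 0.123^2 = 0.015129 m^2
V = pi * 0.015129 * 24.2 * 0.53
V = 0.61 m^3

0.61


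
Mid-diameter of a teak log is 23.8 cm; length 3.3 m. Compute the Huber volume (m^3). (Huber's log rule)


Huber: V = Am * L,  Am = pi*(Dm/200)^2
Am = pi*(23.8/200)^2 = 0.044488 m^2
V = 0.044488*3.3 = 0.1468 m^3

0.1468


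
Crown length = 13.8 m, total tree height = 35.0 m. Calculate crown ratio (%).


Formula: Crown Ratio = (Crown Length / Total Height) * 100
CR = (13.8 m / 35.0 m) * 100
CR = 0.3943 * 100 = 39.4%

39.4


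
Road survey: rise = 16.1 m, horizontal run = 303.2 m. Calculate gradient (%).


Formula: Gradient = rise / run * 100
Gradient = 16.1 / 303.2 * 100 = 5.3%

5.3


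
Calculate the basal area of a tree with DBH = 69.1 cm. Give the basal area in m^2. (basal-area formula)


Formula: BA = pi * (DBH/2)^2 / 10000  (cm^2 to m^2)
Radius = DBH/2 = 69.1/2 = 34.55 cm
BA = pi * 34.55^2 / 10000
   = 3750.127 cm^2 / 10000
   = 0.375 m^2

0.375


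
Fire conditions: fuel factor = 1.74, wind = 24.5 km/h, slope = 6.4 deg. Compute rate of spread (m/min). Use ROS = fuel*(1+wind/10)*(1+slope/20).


Formula: ROS = fuel * (1 + wind/10) * (1 + slope/20)
Wind factor = 1 + 24.5/10 = 3.45
Slope factor = 1 + 6.4/20 = 1.32
ROS = 1.74 * 3.45 * 1.32 = 7.92 m/min

7.92


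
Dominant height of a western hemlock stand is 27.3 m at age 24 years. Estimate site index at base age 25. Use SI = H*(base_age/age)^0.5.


Formula: SI = H_dom * (base_age / age)^0.5
Age ratio = 25 / 24 = 1.04167
sqrt(age_ratio) = 1.02062
SI = 27.3 * 1.02062 = 27.9 m

27.9


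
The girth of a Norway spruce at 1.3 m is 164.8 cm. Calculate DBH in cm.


Formula: DBH = C / pi
DBH = 164.8 / pi
pi = 3.14159...
DBH = 52.5 cm

52.5


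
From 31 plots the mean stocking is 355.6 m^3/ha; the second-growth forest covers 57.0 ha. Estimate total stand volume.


Formula: Total Volume = Mean Volume per ha * Total Area
Total Volume = 355.6 m^3/ha * 57.0 ha
Total Volume = 20269 m^3

20269


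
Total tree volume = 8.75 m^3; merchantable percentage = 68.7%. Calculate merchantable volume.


Formula: MV = V_total * (merchantable_pct / 100)
Merchantable fraction = 68.7% / 100 = 0.687
MV = 8.75 m^3 * 0.687 = 6.011 m^3

6.011


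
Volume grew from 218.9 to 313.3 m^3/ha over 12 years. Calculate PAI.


Formula: PAI = (V_T2 - V_T1) / (T2 - T1)
Volume increment = 313.3 - 218.9 = 94.4 m^3/ha
PAI = 94.4 / 12 = 7.87 m^3/ha/year

7.87


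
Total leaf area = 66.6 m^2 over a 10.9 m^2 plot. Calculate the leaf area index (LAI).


Formula: LAI = total leaf area / ground area  (dimensionless)
LAI = 66.6 m^2 / 10.9 m^2
LAI = 6.11

6.11


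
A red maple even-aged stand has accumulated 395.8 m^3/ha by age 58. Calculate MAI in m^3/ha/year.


Formula: MAI = Total Volume / Stand Age
MAI = 395.8 m^3/ha / 58 years
MAI = 6.82 m^3/ha/year

6.82


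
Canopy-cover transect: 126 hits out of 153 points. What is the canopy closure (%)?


Formula: Canopy closure = covered points / total points * 100
Closure = 126 / 153 * 100
Closure = 0.8235 * 100 = 82.4%

82.4


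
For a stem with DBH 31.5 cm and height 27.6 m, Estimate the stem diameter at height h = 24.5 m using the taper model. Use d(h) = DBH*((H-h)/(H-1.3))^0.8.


Taper: d(h) = DBH * ((H - h) / (H - 1.3))^0.8
Numerator = H - h = 27.6 - 24.5 = 3.1 m
Denominator = H - 1.3 = 27.6 - 1.3 = 26.3 m
Ratio = 3.1 / 26.3 = 0.11787
d = 31.5 * 0.11787^0.8 = 5.7 cm

5.7


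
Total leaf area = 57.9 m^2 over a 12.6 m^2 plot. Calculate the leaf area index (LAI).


Formula: LAI = total leaf area / ground area  (dimensionless)
LAI = 57.9 m^2 / 12.6 m^2
LAI = 4.6

4.6


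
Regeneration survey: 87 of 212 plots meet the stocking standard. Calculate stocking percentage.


Formula: Stocking % = stocked plots / total plots * 100
Stocking = 87 / 212 * 100
Stocking = 0.4104 * 100 = 41.0%

41.0


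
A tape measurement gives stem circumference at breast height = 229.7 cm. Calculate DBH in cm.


Formula: DBH = C / pi
DBH = 229.7 / pi
pi = 3.14159...
DBH = 73.1 cm

73.1


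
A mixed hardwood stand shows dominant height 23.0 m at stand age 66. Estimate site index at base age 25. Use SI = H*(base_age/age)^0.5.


Formula: SI = H_dom * (base_age / age)^0.5
Age ratio = 25 / 66 = 0.37879
sqrt(age_ratio) = 0.61546
SI = 23.0 * 0.61546 = 14.2 m

14.2


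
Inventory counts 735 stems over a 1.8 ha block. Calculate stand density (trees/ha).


Formula: Stand Density = N_trees / Area_ha
Density = 735 trees / 1.8 ha
Density = 408 trees/ha

408


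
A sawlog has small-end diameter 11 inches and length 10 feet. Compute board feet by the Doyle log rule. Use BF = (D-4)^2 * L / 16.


Doyle: BF = (D - 4)^2 * L / 16
Adjusted diameter = 11 - 4 = 7 in
(D-4)^2 = 7^2 = 49
BF = 49 * 10 / 16 = 31 BF

31


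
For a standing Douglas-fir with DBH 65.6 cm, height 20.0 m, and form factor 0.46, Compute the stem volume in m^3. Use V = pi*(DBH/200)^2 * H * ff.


Formula: V = pi * (DBH/200)^2 * H * ff
Radius = DBH/200 = 65.6/200 = 0.328 m
Radius^2 = 0.328^2 = 0.107584 m^2
V = pi * 0.107584 * 20.0 * 0.46
V = 3.109 m^3

3.109


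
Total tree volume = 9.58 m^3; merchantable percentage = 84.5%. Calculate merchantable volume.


Formula: MV = V_total * (merchantable_pct / 100)
Merchantable fraction = 84.5% / 100 = 0.845
MV = 9.58 m^3 * 0.845 = 8.095 m^3

8.095


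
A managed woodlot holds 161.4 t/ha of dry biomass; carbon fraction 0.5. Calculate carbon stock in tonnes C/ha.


Formula: Carbon Stock = Biomass * Carbon Fraction
C = 161.4 t/ha * 0.5
C = 80.7 t C/ha

80.7


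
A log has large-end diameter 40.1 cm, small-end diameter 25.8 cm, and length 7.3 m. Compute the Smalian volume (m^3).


Smalian: V = (A1 + A2)/2 * L,  A = pi*(D/200)^2
A1 = pi*(40.1/200)^2 = 0.126293 m^2
A2 = pi*(25.8/200)^2 = 0.052279 m^2
V = (0.126293+0.052279)/2*7.3 = 0.6518 m^3

0.6518


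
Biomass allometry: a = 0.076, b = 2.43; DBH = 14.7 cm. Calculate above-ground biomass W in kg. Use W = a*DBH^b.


Formula: W = a * DBH^b  (allometric power law)
DBH^b = 14.7^2.43 = 686.4061
W = 0.076 * 686.4061 = 52.2 kg

52.2


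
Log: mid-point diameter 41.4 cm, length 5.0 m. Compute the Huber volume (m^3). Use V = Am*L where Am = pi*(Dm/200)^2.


Huber: V = Am * L,  Am = pi*(Dm/200)^2
Am = pi*(41.4/200)^2 = 0.134614 m^2
V = 0.134614*5.0 = 0.6731 m^3

0.6731


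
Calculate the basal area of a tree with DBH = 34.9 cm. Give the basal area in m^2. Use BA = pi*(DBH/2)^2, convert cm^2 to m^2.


Formula: BA = pi * (DBH/2)^2 / 10000  (cm^2 to m^2)
Radius = DBH/2 = 34.9/2 = 17.45 cm
BA = pi * 17.45^2 / 10000
   = 956.6228 cm^2 / 10000
   = 0.0957 m^2

0.0957


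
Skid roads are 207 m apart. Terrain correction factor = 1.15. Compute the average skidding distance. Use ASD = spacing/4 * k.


Formula: ASD = (spacing / 4) * correction
Uncorrected distance = spacing / 4 = 207 / 4 = 51.75 m
ASD = 51.75 * 1.15 = 60 m

60


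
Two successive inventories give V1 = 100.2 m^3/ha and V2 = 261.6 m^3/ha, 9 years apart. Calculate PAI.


Formula: PAI = (V_T2 - V_T1) / (T2 - T1)
Volume increment = 261.6 - 100.2 = 161.4 m^3/ha
PAI = 161.4 / 9 = 17.93 m^3/ha/year

17.93


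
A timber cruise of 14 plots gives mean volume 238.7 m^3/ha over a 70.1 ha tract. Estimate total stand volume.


Formula: Total Volume = Mean Volume per ha * Total Area
Total Volume = 238.7 m^3/ha * 70.1 ha
Total Volume = 16733 m^3

16733


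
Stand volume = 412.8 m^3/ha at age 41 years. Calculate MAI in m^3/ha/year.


Formula: MAI = Total Volume / Stand Age
MAI = 412.8 m^3/ha / 41 years
MAI = 10.07 m^3/ha/year

10.07


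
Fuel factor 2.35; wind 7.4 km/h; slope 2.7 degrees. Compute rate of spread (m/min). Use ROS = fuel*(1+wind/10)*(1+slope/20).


Formula: ROS = fuel * (1 + wind/10) * (1 + slope/20)
Wind factor = 1 + 7.4/10 = 1.74
Slope factor = 1 + 2.7/20 = 1.135
ROS = 2.35 * 1.74 * 1.135 = 4.64 m/min

4.64


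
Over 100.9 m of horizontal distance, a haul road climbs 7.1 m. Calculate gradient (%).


Formula: Gradient = rise / run * 100
Gradient = 7.1 / 100.9 * 100 = 7.0%

7.0


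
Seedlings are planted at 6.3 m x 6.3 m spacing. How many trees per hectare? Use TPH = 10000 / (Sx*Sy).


Formula: TPH = 10000 m^2/ha / (spacing_x * spacing_y)
Area per tree = 6.3 m * 6.3 m = 39.69 m^2
TPH = 10000 / 39.69 = 252 trees/ha

252


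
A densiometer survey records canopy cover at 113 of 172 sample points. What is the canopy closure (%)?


Formula: Canopy closure = covered points / total points * 100
Closure = 113 / 172 * 100
Closure = 0.657 * 100 = 65.7%

65.7


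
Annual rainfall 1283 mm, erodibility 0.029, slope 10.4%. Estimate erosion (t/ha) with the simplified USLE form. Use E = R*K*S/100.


Formula: E = R * K * S / 100  (simplified USLE)
R * K = 1283 * 0.029 = 37.207
E = 37.207 * 10.4 / 100 = 3.87 t/ha

3.87


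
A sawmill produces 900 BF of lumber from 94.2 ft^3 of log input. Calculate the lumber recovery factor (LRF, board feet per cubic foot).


Formula: LRF = Lumber Output (BF) / Log Input (ft^3)
LRF = 900 BF / 94.2 ft^3
LRF = 9.55 BF/ft^3

9.55


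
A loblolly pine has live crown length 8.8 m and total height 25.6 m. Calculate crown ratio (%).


Formula: Crown Ratio = (Crown Length / Total Height) * 100
CR = (8.8 m / 25.6 m) * 100
CR = 0.3438 * 100 = 34.4%

34.4


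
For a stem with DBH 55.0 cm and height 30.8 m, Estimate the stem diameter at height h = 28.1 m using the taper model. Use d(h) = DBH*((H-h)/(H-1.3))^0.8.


Taper: d(h) = DBH * ((H - h) / (H - 1.3))^0.8
Numerator = H - h = 30.8 - 28.1 = 2.7 m
Denominator = H - 1.3 = 30.8 - 1.3 = 29.5 m
Ratio = 2.7 / 29.5 = 0.09153
d = 55.0 * 0.09153^0.8 = 8.1 cm

8.1


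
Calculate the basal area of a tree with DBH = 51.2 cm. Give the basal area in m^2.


Formula: BA = pi * (DBH/2)^2 / 10000  (cm^2 to m^2)
Radius = DBH/2 = 51.2/2 = 25.6 cm
BA = pi * 25.6^2 / 10000
   = 2058.8742 cm^2 / 10000
   = 0.2059 m^2

0.2059


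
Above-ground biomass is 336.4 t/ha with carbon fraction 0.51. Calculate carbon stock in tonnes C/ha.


Formula: Carbon Stock = Biomass * Carbon Fraction
C = 336.4 t/ha * 0.51
C = 171.6 t C/ha

171.6


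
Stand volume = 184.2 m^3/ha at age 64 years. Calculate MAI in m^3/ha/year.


Formula: MAI = Total Volume / Stand Age
MAI = 184.2 m^3/ha / 64 years
MAI = 2.88 m^3/ha/year

2.88


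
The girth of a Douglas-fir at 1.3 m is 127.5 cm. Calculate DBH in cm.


Formula: DBH = C / pi
DBH = 127.5 / pi
pi = 3.14159...
DBH = 40.6 cm

40.6


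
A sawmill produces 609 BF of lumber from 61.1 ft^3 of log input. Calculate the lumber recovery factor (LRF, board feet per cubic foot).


Formula: LRF = Lumber Output (BF) / Log Input (ft^3)
LRF = 609 BF / 61.1 ft^3
LRF = 9.97 BF/ft^3

9.97


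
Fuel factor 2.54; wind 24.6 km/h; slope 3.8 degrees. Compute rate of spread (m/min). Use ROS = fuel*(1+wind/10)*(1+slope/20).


Formula: ROS = fuel * (1 + wind/10) * (1 + slope/20)
Wind factor = 1 + 24.6/10 = 3.46
Slope factor = 1 + 3.8/20 = 1.19
ROS = 2.54 * 3.46 * 1.19 = 10.46 m/min

10.46


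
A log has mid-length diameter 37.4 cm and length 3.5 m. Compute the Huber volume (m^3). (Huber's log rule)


Huber: V = Am * L,  Am = pi*(Dm/200)^2
Am = pi*(37.4/200)^2 = 0.109858 m^2
V = 0.109858*3.5 = 0.3845 m^3

0.3845


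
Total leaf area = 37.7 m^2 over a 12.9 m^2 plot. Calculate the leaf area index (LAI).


Formula: LAI = total leaf area / ground area  (dimensionless)
LAI = 37.7 m^2 / 12.9 m^2
LAI = 2.92

2.92


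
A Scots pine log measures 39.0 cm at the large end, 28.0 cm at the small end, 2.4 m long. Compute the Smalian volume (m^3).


Smalian: V = (A1 + A2)/2 * L,  A = pi*(D/200)^2
A1 = pi*(39.0/200)^2 = 0.119459 m^2
A2 = pi*(28.0/200)^2 = 0.061575 m^2
V = (0.119459+0.061575)/2*2.4 = 0.2172 m^3

0.2172


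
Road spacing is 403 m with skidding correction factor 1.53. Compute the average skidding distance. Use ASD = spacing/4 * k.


Formula: ASD = (spacing / 4) * correction
Uncorrected distance = spacing / 4 = 403 / 4 = 100.75 m
ASD = 100.75 * 1.53 = 154 m

154


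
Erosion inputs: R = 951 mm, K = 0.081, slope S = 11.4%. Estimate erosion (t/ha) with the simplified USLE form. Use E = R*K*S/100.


Formula: E = R * K * S / 100  (simplified USLE)
R * K = 951 * 0.081 = 77.031
E = 77.031 * 11.4 / 100 = 8.78 t/ha

8.78


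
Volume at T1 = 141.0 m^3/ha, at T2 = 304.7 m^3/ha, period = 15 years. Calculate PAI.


Formula: PAI = (V_T2 - V_T1) / (T2 - T1)
Volume increment = 304.7 - 141.0 = 163.7 m^3/ha
PAI = 163.7 / 15 = 10.91 m^3/ha/year

10.91


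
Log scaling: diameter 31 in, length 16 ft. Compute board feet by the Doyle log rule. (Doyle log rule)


Doyle: BF = (D - 4)^2 * L / 16
Adjusted diameter = 31 - 4 = 27 in
(D-4)^2 = 27^2 = 729
BF = 729 * 16 / 16 = 729 BF

729


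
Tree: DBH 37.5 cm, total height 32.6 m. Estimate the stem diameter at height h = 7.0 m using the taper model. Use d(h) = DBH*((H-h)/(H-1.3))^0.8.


Taper: d(h) = DBH * ((H - h) / (H - 1.3))^0.8
Numerator = H - h = 32.6 - 7.0 = 25.6 m
Denominator = H - 1.3 = 32.6 - 1.3 = 31.3 m
Ratio = 25.6 / 31.3 = 0.81789
d = 37.5 * 0.81789^0.8 = 31.9 cm

31.9


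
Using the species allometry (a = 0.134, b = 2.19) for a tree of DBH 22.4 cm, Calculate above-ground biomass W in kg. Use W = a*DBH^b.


Formula: W = a * DBH^b  (allometric power law)
DBH^b = 22.4^2.19 = 905.8226
W = 0.134 * 905.8226 = 121.4 kg

121.4


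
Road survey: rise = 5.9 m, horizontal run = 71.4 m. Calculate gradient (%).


Formula: Gradient = rise / run * 100
Gradient = 5.9 / 71.4 * 100 = 8.3%

8.3


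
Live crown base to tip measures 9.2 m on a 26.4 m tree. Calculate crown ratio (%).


Formula: Crown Ratio = (Crown Length / Total Height) * 100
CR = (9.2 m / 26.4 m) * 100
CR = 0.3485 * 100 = 34.8%

34.8


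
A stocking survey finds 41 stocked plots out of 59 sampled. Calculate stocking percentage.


Formula: Stocking % = stocked plots / total plots * 100
Stocking = 41 / 59 * 100
Stocking = 0.6949 * 100 = 69.5%

69.5


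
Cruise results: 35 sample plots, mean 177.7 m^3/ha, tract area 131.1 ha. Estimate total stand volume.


Formula: Total Volume = Mean Volume per ha * Total Area
Total Volume = 177.7 m^3/ha * 131.1 ha
Total Volume = 23296 m^3

23296


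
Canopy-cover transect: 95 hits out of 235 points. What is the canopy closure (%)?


Formula: Canopy closure = covered points / total points * 100
Closure = 95 / 235 * 100
Closure = 0.4043 * 100 = 40.4%

40.4


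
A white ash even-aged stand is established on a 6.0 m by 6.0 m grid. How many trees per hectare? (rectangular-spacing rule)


Formula: TPH = 10000 m^2/ha / (spacing_x * spacing_y)
Area per tree = 6.0 m * 6.0 m = 36.0 m^2
TPH = 10000 / 36.0 = 278 trees/ha

278


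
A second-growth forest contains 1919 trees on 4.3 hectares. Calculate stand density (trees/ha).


Formula: Stand Density = N_trees / Area_ha
Density = 1919 trees / 4.3 ha
Density = 446 trees/ha

446


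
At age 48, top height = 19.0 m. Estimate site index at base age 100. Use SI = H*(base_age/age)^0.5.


Formula: SI = H_dom * (base_age / age)^0.5
Age ratio = 100 / 48 = 2.08333
sqrt(age_ratio) = 1.44338
SI = 19.0 * 1.44338 = 27.4 m

27.4


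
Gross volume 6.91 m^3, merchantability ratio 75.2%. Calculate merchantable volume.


Formula: MV = V_total * (merchantable_pct / 100)
Merchantable fraction = 75.2% / 100 = 0.752
MV = 6.91 m^3 * 0.752 = 5.196 m^3

5.196


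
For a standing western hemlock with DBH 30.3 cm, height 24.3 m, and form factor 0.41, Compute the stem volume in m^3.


Formula: V = pi * (DBH/200)^2 * H * ff
Radius = DBH/200 = 30.3/200 = 0.1515 m
Radius^2 = 0.1515^2 = 0.02295225 m^2
V = pi * 0.02295225 * 24.3 * 0.41
V = 0.718 m^3

0.718


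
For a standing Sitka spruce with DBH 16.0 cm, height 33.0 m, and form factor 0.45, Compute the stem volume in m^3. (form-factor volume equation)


Formula: V = pi * (DBH/200)^2 * H * ff
Radius = DBH/200 = 16.0/200 = 0.08 m
Radius^2 = 0.08^2 = 0.0064 m^2
V = pi * 0.0064 * 33.0 * 0.45
V = 0.299 m^3

0.299


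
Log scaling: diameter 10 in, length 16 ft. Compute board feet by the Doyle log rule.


Doyle: BF = (D - 4)^2 * L / 16
Adjusted diameter = 10 - 4 = 6 in
(D-4)^2 = 6^2 = 36
BF = 36 * 16 / 16 = 36 BF

36


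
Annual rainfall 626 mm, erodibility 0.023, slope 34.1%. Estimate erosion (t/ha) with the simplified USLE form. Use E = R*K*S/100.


Formula: E = R * K * S / 100  (simplified USLE)
R * K = 626 * 0.023 = 14.398
E = 14.398 * 34.1 / 100 = 4.91 t/ha

4.91


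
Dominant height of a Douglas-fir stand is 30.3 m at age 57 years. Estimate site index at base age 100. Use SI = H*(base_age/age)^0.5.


Formula: SI = H_dom * (base_age / age)^0.5
Age ratio = 100 / 57 = 1.75439
sqrt(age_ratio) = 1.32453
SI = 30.3 * 1.32453 = 40.1 m

40.1


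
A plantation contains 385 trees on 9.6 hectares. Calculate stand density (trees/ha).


Formula: Stand Density = N_trees / Area_ha
Density = 385 trees / 9.6 ha
Density = 40 trees/ha

40


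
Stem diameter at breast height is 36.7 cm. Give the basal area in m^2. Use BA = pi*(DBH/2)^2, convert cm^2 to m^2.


Formula: BA = pi * (DBH/2)^2 / 10000  (cm^2 to m^2)
Radius = DBH/2 = 36.7/2 = 18.35 cm
BA = pi * 18.35^2 / 10000
   = 1057.8449 cm^2 / 10000
   = 0.1058 m^2

0.1058


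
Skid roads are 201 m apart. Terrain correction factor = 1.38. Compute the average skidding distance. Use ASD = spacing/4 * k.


Formula: ASD = (spacing / 4) * correction
Uncorrected distance = spacing / 4 = 201 / 4 = 50.25 m
ASD = 50.25 * 1.38 = 69 m

69


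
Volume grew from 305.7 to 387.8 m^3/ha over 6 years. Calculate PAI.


Formula: PAI = (V_T2 - V_T1) / (T2 - T1)
Volume increment = 387.8 - 305.7 = 82.1 m^3/ha
PAI = 82.1 / 6 = 13.68 m^3/ha/year

13.68


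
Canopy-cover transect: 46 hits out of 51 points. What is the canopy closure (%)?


Formula: Canopy closure = covered points / total points * 100
Closure = 46 / 51 * 100
Closure = 0.902 * 100 = 90.2%

90.2


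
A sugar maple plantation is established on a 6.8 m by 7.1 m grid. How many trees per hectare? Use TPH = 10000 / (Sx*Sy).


Formula: TPH = 10000 m^2/ha / (spacing_x * spacing_y)
Area per tree = 6.8 m * 7.1 m = 48.28 m^2
TPH = 10000 / 48.28 = 207 trees/ha

207


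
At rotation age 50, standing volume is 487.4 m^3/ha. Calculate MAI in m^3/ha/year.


Formula: MAI = Total Volume / Stand Age
MAI = 487.4 m^3/ha / 50 years
MAI = 9.75 m^3/ha/year

9.75


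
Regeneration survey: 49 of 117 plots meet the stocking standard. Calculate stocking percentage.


Formula: Stocking % = stocked plots / total plots * 100
Stocking = 49 / 117 * 100
Stocking = 0.4188 * 100 = 41.9%

41.9


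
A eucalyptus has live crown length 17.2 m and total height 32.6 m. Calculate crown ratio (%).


Formula: Crown Ratio = (Crown Length / Total Height) * 100
CR = (17.2 m / 32.6 m) * 100
CR = 0.5276 * 100 = 52.8%

52.8


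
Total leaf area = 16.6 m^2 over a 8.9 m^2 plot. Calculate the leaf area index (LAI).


Formula: LAI = total leaf area / ground area  (dimensionless)
LAI = 16.6 m^2 / 8.9 m^2
LAI = 1.87

1.87


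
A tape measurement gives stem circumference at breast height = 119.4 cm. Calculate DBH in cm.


Formula: DBH = C / pi
DBH = 119.4 / pi
pi = 3.14159...
DBH = 38.0 cm

38.0


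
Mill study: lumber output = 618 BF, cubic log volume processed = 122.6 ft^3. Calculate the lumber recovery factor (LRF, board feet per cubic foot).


Formula: LRF = Lumber Output (BF) / Log Input (ft^3)
LRF = 618 BF / 122.6 ft^3
LRF = 5.04 BF/ft^3

5.04


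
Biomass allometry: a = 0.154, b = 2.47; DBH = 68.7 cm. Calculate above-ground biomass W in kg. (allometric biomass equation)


Formula: W = a * DBH^b  (allometric power law)
DBH^b = 68.7^2.47 = 34457.4505
W = 0.154 * 34457.4505 = 5306.4 kg

5306.4


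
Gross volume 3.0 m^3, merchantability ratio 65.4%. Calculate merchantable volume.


Formula: MV = V_total * (merchantable_pct / 100)
Merchantable fraction = 65.4% / 100 = 0.654
MV = 3.0 m^3 * 0.654 = 1.962 m^3

1.962


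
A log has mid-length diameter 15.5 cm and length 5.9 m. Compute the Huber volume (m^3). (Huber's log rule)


Huber: V = Am * L,  Am = pi*(Dm/200)^2
Am = pi*(15.5/200)^2 = 0.018869 m^2
V = 0.018869*5.9 = 0.1113 m^3

0.1113


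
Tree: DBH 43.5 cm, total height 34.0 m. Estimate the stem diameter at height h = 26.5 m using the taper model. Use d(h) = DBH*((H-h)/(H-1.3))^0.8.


Taper: d(h) = DBH * ((H - h) / (H - 1.3))^0.8
Numerator = H - h = 34.0 - 26.5 = 7.5 m
Denominator = H - 1.3 = 34.0 - 1.3 = 32.7 m
Ratio = 7.5 / 32.7 = 0.22936
d = 43.5 * 0.22936^0.8 = 13.4 cm

13.4


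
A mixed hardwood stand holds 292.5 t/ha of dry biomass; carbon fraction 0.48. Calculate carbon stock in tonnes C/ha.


Formula: Carbon Stock = Biomass * Carbon Fraction
C = 292.5 t/ha * 0.48
C = 140.4 t C/ha

140.4


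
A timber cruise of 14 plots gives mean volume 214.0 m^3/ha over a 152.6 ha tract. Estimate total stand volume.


Formula: Total Volume = Mean Volume per ha * Total Area
Total Volume = 214.0 m^3/ha * 152.6 ha
Total Volume = 32656 m^3

32656


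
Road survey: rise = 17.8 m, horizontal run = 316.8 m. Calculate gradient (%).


Formula: Gradient = rise / run * 100
Gradient = 17.8 / 316.8 * 100 = 5.6%

5.6


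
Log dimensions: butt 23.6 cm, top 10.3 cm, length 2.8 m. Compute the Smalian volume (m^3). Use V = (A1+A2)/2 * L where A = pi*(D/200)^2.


Smalian: V = (A1 + A2)/2 * L,  A = pi*(D/200)^2
A1 = pi*(23.6/200)^2 = 0.043744 m^2
A2 = pi*(10.3/200)^2 = 0.008332 m^2
V = (0.043744+0.008332)/2*2.8 = 0.0729 m^3

0.0729


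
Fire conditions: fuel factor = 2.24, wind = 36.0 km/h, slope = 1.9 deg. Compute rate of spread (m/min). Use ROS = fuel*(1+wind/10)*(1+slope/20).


Formula: ROS = fuel * (1 + wind/10) * (1 + slope/20)
Wind factor = 1 + 36.0/10 = 4.6
Slope factor = 1 + 1.9/20 = 1.095
ROS = 2.24 * 4.6 * 1.095 = 11.28 m/min

11.28


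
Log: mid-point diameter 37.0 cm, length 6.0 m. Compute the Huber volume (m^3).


Huber: V = Am * L,  Am = pi*(Dm/200)^2
Am = pi*(37.0/200)^2 = 0.107521 m^2
V = 0.107521*6.0 = 0.6451 m^3

0.6451


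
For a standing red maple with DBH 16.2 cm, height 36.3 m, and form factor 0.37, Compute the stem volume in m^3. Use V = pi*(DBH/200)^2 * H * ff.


Formula: V = pi * (DBH/200)^2 * H * ff
Radius = DBH/200 = 16.2/200 = 0.081 m
Radius^2 = 0.081^2 = 0.006561 m^2
V = pi * 0.006561 * 36.3 * 0.37
V = 0.277 m^3

0.277


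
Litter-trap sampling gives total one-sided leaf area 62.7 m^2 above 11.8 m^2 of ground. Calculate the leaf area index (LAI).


Formula: LAI = total leaf area / ground area  (dimensionless)
LAI = 62.7 m^2 / 11.8 m^2
LAI = 5.31

5.31


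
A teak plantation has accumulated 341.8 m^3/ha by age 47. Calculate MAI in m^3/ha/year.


Formula: MAI = Total Volume / Stand Age
MAI = 341.8 m^3/ha / 47 years
MAI = 7.27 m^3/ha/year

7.27


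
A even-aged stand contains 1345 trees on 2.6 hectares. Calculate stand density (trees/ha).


Formula: Stand Density = N_trees / Area_ha
Density = 1345 trees / 2.6 ha
Density = 517 trees/ha

517


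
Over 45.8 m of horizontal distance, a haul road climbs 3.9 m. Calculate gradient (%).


Formula: Gradient = rise / run * 100
Gradient = 3.9 / 45.8 * 100 = 8.5%

8.5


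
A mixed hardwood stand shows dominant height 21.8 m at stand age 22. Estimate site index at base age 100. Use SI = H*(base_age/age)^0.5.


Formula: SI = H_dom * (base_age / age)^0.5
Age ratio = 100 / 22 = 4.54545
sqrt(age_ratio) = 2.13201
SI = 21.8 * 2.13201 = 46.5 m

46.5


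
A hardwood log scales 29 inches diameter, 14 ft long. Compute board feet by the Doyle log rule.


Doyle: BF = (D - 4)^2 * L / 16
Adjusted diameter = 29 - 4 = 25 in
(D-4)^2 = 25^2 = 625
BF = 625 * 14 / 16 = 547 BF

547


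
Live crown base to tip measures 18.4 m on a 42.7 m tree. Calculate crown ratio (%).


Formula: Crown Ratio = (Crown Length / Total Height) * 100
CR = (18.4 m / 42.7 m) * 100
CR = 0.4309 * 100 = 43.1%

43.1


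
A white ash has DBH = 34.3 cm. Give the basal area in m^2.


Formula: BA = pi * (DBH/2)^2 / 10000  (cm^2 to m^2)
Radius = DBH/2 = 34.3/2 = 17.15 cm
BA = pi * 17.15^2 / 10000
   = 924.0131 cm^2 / 10000
   = 0.0924 m^2

0.0924


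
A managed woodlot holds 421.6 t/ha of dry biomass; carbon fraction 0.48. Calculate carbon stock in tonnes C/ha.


Formula: Carbon Stock = Biomass * Carbon Fraction
C = 421.6 t/ha * 0.48
C = 202.4 t C/ha

202.4


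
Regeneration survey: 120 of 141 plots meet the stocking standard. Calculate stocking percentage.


Formula: Stocking % = stocked plots / total plots * 100
Stocking = 120 / 141 * 100
Stocking = 0.8511 * 100 = 85.1%

85.1


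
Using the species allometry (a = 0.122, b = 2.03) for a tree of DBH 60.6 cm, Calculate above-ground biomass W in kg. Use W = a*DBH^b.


Formula: W = a * DBH^b  (allometric power law)
DBH^b = 60.6^2.03 = 4153.5498
W = 0.122 * 4153.5498 = 506.7 kg

506.7


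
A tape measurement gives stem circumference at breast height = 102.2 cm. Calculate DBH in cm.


Formula: DBH = C / pi
DBH = 102.2 / pi
pi = 3.14159...
DBH = 32.5 cm

32.5


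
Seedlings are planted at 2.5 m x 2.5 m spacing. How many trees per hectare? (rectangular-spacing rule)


Formula: TPH = 10000 m^2/ha / (spacing_x * spacing_y)
Area per tree = 2.5 m * 2.5 m = 6.25 m^2
TPH = 10000 / 6.25 = 1600 trees/ha

1600


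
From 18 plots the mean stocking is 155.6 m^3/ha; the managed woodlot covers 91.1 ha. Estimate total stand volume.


Formula: Total Volume = Mean Volume per ha * Total Area
Total Volume = 155.6 m^3/ha * 91.1 ha
Total Volume = 14175 m^3

14175


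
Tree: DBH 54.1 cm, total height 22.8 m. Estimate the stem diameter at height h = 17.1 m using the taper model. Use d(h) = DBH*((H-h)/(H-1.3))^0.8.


Taper: d(h) = DBH * ((H - h) / (H - 1.3))^0.8
Numerator = H - h = 22.8 - 17.1 = 5.7 m
Denominator = H - 1.3 = 22.8 - 1.3 = 21.5 m
Ratio = 5.7 / 21.5 = 0.26512
d = 54.1 * 0.26512^0.8 = 18.7 cm

18.7


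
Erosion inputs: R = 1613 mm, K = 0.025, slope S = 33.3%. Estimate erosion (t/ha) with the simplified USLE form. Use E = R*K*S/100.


Formula: E = R * K * S / 100  (simplified USLE)
R * K = 1613 * 0.025 = 40.325
E = 40.325 * 33.3 / 100 = 13.43 t/ha

13.43


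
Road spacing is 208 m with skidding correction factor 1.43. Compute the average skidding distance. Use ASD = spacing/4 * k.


Formula: ASD = (spacing / 4) * correction
Uncorrected distance = spacing / 4 = 208 / 4 = 52 m
ASD = 52 * 1.43 = 74 m

74


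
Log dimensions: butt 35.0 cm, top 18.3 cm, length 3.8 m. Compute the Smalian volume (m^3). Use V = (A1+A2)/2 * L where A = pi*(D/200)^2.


Smalian: V = (A1 + A2)/2 * L,  A = pi*(D/200)^2
A1 = pi*(35.0/200)^2 = 0.096211 m^2
A2 = pi*(18.3/200)^2 = 0.026302 m^2
V = (0.096211+0.026302)/2*3.8 = 0.2328 m^3

0.2328


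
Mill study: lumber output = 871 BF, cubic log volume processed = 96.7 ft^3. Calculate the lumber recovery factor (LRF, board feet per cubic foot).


Formula: LRF = Lumber Output (BF) / Log Input (ft^3)
LRF = 871 BF / 96.7 ft^3
LRF = 9.01 BF/ft^3

9.01


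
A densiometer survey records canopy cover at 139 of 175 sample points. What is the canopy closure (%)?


Formula: Canopy closure = covered points / total points * 100
Closure = 139 / 175 * 100
Closure = 0.7943 * 100 = 79.4%

79.4


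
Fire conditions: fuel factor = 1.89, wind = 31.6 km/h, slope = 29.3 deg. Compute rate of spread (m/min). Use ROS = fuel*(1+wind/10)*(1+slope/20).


Formula: ROS = fuel * (1 + wind/10) * (1 + slope/20)
Wind factor = 1 + 31.6/10 = 4.16
Slope factor = 1 + 29.3/20 = 2.465
ROS = 1.89 * 4.16 * 2.465 = 19.38 m/min

19.38


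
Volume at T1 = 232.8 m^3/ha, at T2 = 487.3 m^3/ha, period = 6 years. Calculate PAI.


Formula: PAI = (V_T2 - V_T1) / (T2 - T1)
Volume increment = 487.3 - 232.8 = 254.5 m^3/ha
PAI = 254.5 / 6 = 42.42 m^3/ha/year

42.42


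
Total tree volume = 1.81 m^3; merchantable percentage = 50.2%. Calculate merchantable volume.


Formula: MV = V_total * (merchantable_pct / 100)
Merchantable fraction = 50.2% / 100 = 0.502
MV = 1.81 m^3 * 0.502 = 0.909 m^3

0.909


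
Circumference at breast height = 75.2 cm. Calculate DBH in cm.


Formula: DBH = C / pi
DBH = 75.2 / pi
pi = 3.14159...
DBH = 23.9 cm

23.9


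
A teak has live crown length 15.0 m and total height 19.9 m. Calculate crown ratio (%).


Formula: Crown Ratio = (Crown Length / Total Height) * 100
CR = (15.0 m / 19.9 m) * 100
CR = 0.7538 * 100 = 75.4%

75.4


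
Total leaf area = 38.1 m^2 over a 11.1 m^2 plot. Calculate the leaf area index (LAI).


Formula: LAI = total leaf area / ground area  (dimensionless)
LAI = 38.1 m^2 / 11.1 m^2
LAI = 3.43

3.43


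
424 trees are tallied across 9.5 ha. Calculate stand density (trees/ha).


Formula: Stand Density = N_trees / Area_ha
Density = 424 trees / 9.5 ha
Density = 45 trees/ha

45


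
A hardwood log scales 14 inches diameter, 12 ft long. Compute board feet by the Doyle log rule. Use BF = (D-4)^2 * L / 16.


Doyle: BF = (D - 4)^2 * L / 16
Adjusted diameter = 14 - 4 = 10 in
(D-4)^2 = 10^2 = 100
BF = 100 * 12 / 16 = 75 BF

75


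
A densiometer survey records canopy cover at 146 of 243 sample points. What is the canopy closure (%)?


Formula: Canopy closure = covered points / total points * 100
Closure = 146 / 243 * 100
Closure = 0.6008 * 100 = 60.1%

60.1


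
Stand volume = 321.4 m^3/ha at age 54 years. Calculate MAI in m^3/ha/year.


Formula: MAI = Total Volume / Stand Age
MAI = 321.4 m^3/ha / 54 years
MAI = 5.95 m^3/ha/year

5.95


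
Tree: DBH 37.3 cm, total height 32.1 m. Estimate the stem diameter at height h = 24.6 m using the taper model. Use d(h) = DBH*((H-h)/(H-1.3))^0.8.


Taper: d(h) = DBH * ((H - h) / (H - 1.3))^0.8
Numerator = H - h = 32.1 - 24.6 = 7.5 m
Denominator = H - 1.3 = 32.1 - 1.3 = 30.8 m
Ratio = 7.5 / 30.8 = 0.24351
d = 37.3 * 0.24351^0.8 = 12.0 cm

12.0


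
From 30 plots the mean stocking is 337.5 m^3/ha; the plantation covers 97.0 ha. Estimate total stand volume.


Formula: Total Volume = Mean Volume per ha * Total Area
Total Volume = 337.5 m^3/ha * 97.0 ha
Total Volume = 32738 m^3

32738


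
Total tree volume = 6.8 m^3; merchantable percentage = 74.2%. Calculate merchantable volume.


Formula: MV = V_total * (merchantable_pct / 100)
Merchantable fraction = 74.2% / 100 = 0.742
MV = 6.8 m^3 * 0.742 = 5.046 m^3

5.046


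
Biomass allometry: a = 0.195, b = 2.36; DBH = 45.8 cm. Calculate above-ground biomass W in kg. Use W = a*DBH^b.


Formula: W = a * DBH^b  (allometric power law)
DBH^b = 45.8^2.36 = 8310.7942
W = 0.195 * 8310.7942 = 1620.6 kg

1620.6


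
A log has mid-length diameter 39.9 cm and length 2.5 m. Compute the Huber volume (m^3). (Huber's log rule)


Huber: V = Am * L,  Am = pi*(Dm/200)^2
Am = pi*(39.9/200)^2 = 0.125036 m^2
V = 0.125036*2.5 = 0.3126 m^3

0.3126


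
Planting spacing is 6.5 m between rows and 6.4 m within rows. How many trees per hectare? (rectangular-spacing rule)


Formula: TPH = 10000 m^2/ha / (spacing_x * spacing_y)
Area per tree = 6.5 m * 6.4 m = 41.6 m^2
TPH = 10000 / 41.6 = 240 trees/ha

240


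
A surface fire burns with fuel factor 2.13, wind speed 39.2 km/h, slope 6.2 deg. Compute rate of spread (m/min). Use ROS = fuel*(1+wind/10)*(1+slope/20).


Formula: ROS = fuel * (1 + wind/10) * (1 + slope/20)
Wind factor = 1 + 39.2/10 = 4.92
Slope factor = 1 + 6.2/20 = 1.31
ROS = 2.13 * 4.92 * 1.31 = 13.73 m/min

13.73


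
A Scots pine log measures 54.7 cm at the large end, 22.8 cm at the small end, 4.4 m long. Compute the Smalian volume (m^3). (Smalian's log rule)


Smalian: V = (A1 + A2)/2 * L,  A = pi*(D/200)^2
A1 = pi*(54.7/200)^2 = 0.234998 m^2
A2 = pi*(22.8/200)^2 = 0.040828 m^2
V = (0.234998+0.040828)/2*4.4 = 0.6068 m^3

0.6068


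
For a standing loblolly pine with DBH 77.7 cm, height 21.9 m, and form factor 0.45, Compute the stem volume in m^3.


Formula: V = pi * (DBH/200)^2 * H * ff
Radius = DBH/200 = 77.7/200 = 0.3885 m
Radius^2 = 0.3885^2 = 0.15093225 m^2
V = pi * 0.15093225 * 21.9 * 0.45
V = 4.673 m^3

4.673


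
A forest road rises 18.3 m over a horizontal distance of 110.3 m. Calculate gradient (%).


Formula: Gradient = rise / run * 100
Gradient = 18.3 / 110.3 * 100 = 16.6%

16.6


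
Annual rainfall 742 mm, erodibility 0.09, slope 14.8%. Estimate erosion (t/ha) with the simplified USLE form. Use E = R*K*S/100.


Formula: E = R * K * S / 100  (simplified USLE)
R * K = 742 * 0.09 = 66.78
E = 66.78 * 14.8 / 100 = 9.88 t/ha

9.88


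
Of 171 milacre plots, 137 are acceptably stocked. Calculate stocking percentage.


Formula: Stocking % = stocked plots / total plots * 100
Stocking = 137 / 171 * 100
Stocking = 0.8012 * 100 = 80.1%

80.1
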